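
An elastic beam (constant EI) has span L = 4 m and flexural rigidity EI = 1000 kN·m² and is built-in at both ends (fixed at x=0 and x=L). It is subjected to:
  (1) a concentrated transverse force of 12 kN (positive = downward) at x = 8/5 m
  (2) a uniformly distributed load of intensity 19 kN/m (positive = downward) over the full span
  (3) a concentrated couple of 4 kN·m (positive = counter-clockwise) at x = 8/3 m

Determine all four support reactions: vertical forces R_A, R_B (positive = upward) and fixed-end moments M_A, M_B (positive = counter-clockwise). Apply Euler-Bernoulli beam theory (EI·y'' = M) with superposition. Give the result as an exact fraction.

R_A = 17666/375 kN, M_A = 12592/375 kN·m, R_B = 15334/375 kN, M_B = -11228/375 kN·m

Load 1 — point force P=12 kN at a=8/5 m (b=L-a=12/5):
  R_A = Pb²(3a+b)/L³ = 12·(12/5)²·(3·(8/5)+(12/5))/4³ = 972/125 kN
  M_A = Pab²/L² = 12·(8/5)·(12/5)²/4² = 864/125 kN·m
  R_B = Pa²(a+3b)/L³ = 12·(8/5)²·((8/5)+3·(12/5))/4³ = 528/125 kN
  M_B = -Pa²b/L² = -12·(8/5)²·(12/5)/4² = -576/125 kN·m
Load 2 — uniform load w=19 kN/m over full span:
  R_A = wL/2 = 19·4/2 = 38 kN
  M_A = wL²/12 = 19·4²/12 = 76/3 kN·m
  R_B = wL/2 = 19·4/2 = 38 kN
  M_B = -wL²/12 = -19·4²/12 = -76/3 kN·m
Load 3 — applied couple M₀=4 kN·m at a=8/3 m (b=L-a=4/3):
  R_A = 6M₀ab/L³ = 6·4·(8/3)·(4/3)/4³ = 4/3 kN
  M_A = M₀b(2a-b)/L² = 4·(4/3)·(2·(8/3)-(4/3))/4² = 4/3 kN·m
  R_B = -6M₀ab/L³ = -6·4·(8/3)·(4/3)/4³ = -4/3 kN
  M_B = M₀a(2b-a)/L² = 4·(8/3)·(2·(4/3)-(8/3))/4² = 0 kN·m
Superposition: R_A = 17666/375 kN, M_A = 12592/375 kN·m, R_B = 15334/375 kN, M_B = -11228/375 kN·m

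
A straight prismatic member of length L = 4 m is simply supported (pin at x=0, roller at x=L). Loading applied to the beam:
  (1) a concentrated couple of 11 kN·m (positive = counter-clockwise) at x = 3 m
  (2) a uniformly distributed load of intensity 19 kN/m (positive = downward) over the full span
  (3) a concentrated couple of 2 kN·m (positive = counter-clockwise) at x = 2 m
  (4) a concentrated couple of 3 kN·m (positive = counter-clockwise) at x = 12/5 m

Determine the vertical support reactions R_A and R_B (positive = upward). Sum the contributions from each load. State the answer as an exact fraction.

R_A = 42 kN, R_B = 34 kN

Load 1 — applied couple M₀=11 kN·m at a=3 m (b=L-a=1):
  R_A = M₀/L = 11/4 kN
  R_B = -M₀/L = -11/4 kN
Load 2 — uniform load w=19 kN/m over full span:
  R_A = wL/2 = 19·4/2 = 38 kN
  R_B = wL/2 = 19·4/2 = 38 kN
Load 3 — applied couple M₀=2 kN·m at a=2 m (b=L-a=2):
  R_A = M₀/L = 2/4 = 1/2 kN
  R_B = -M₀/L = -2/4 = -1/2 kN
Load 4 — applied couple M₀=3 kN·m at a=12/5 m (b=L-a=8/5):
  R_A = M₀/L = 3/4 kN
  R_B = -M₀/L = -3/4 kN
Superposition: R_A = 42 kN, R_B = 34 kN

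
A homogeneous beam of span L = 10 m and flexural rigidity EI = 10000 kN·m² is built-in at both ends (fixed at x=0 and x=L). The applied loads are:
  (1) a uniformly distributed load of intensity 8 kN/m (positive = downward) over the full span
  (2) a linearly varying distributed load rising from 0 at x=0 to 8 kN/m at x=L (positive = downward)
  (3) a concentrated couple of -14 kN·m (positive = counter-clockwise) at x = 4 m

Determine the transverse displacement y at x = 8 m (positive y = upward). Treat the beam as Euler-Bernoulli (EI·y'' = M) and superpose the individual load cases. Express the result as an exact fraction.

Load 1 — uniform load w=8 kN/m over full span:
  y_1 = -wx²(L-x)²/(24EI) = -8·8²·(10-8)²/(24·10000) = -16/1875 m
Load 2 — triangular load w₀=8 kN/m (0→w₀ over full span):
  y_2 = -w₀x²(L-x)²(x+2L)/(120LEI) = -8·8²·(10-8)²·(8+2·10)/(120·10·10000) = -224/46875 m
Load 3 — applied couple M₀=-14 kN·m at a=4 m (b=L-a=6):
  y_3 = (R_Ax³/6 - M_Ax²/2 - M₀(x-a)²/2)/EI  [x>a] with R_A=-252/125, M_A=-42/25 = ((-252/125)·8³/6 - (-42/25)·8²/2 - (-14)·(8-4)²/2)/10000 = -49/78125 m
Superposition: y = Σ y_i = -1089/78125 m ≈ -0.013939 m

y(8) = -1089/78125 m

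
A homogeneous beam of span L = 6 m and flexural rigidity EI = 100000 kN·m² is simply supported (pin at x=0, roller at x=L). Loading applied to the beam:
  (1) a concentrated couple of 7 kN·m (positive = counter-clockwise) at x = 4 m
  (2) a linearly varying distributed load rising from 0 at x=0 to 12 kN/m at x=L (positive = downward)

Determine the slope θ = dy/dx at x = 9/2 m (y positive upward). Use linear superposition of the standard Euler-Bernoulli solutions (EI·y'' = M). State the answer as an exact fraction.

Load 1 — applied couple M₀=7 kN·m at a=4 m (b=L-a=2):
  θ_1 = (M₀x²/(2L)-M₀(x-a)+C₁)/EI  [x>a] with C₁=M₀(3b²-L²)/(6L)=-14/3 = (7·(9/2)²/(2·6)-7·((9/2)-4)+(-14/3))/100000 = 7/192000 rad
Load 2 — triangular load w₀=12 kN/m (0→w₀ over full span):
  θ_2 = -w₀(7L⁴-30L²x²+15x⁴)/(360LEI) = -12·(7·6⁴-30·6²·(9/2)²+15·(9/2)⁴)/(360·6·100000) = 11817/32000000 rad
Superposition: θ = Σ θ_i = 38951/96000000 rad ≈ 0.000406 rad

θ(9/2) = 38951/96000000 rad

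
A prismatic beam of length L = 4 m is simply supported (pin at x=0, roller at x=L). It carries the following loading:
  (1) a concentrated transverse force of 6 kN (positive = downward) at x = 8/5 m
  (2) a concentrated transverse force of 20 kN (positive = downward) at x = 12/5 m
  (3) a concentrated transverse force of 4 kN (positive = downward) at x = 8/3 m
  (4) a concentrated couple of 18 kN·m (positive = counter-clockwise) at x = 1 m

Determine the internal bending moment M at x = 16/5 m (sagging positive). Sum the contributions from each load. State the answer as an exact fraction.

Load 1 — point force P=6 kN at a=8/5 m (b=L-a=12/5):
  M_1 = Pa(L-x)/L  [x>a] = 6·(8/5)·(4-(16/5))/4 = 48/25 kN·m
Load 2 — point force P=20 kN at a=12/5 m (b=L-a=8/5):
  M_2 = Pa(L-x)/L  [x>a] = 20·(12/5)·(4-(16/5))/4 = 48/5 kN·m
Load 3 — point force P=4 kN at a=8/3 m (b=L-a=4/3):
  M_3 = Pa(L-x)/L  [x>a] = 4·(8/3)·(4-(16/5))/4 = 32/15 kN·m
Load 4 — applied couple M₀=18 kN·m at a=1 m (b=L-a=3):
  M_4 = M₀x/L - M₀  [x>a] = 18·(16/5)/4 - 18 = -18/5 kN·m
Superposition: M = Σ M_i = 754/75 kN·m ≈ 10.053333 kN·m

M(16/5) = 754/75 kN·m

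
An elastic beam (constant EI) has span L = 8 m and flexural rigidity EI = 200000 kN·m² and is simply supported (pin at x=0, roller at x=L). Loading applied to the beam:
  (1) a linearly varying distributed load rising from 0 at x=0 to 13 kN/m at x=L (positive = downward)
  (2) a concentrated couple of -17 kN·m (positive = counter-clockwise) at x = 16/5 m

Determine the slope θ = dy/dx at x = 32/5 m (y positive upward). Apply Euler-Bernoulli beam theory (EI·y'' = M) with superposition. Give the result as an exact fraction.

θ(32/5) = 85103/140625000 rad

Load 1 — triangular load w₀=13 kN/m (0→w₀ over full span):
  θ_1 = -w₀(7L⁴-30L²x²+15x⁴)/(360LEI) = -13·(7·8⁴-30·8²·(32/5)²+15·(32/5)⁴)/(360·8·200000) = 9841/17578125 rad
Load 2 — applied couple M₀=-17 kN·m at a=16/5 m (b=L-a=24/5):
  θ_2 = (M₀x²/(2L)-M₀(x-a)+C₁)/EI  [x>a] with C₁=M₀(3b²-L²)/(6L)=-136/75 = ((-17)·(32/5)²/(2·8)-(-17)·((32/5)-(16/5))+(-136/75))/200000 = 17/375000 rad
Superposition: θ = Σ θ_i = 85103/140625000 rad ≈ 0.000605 rad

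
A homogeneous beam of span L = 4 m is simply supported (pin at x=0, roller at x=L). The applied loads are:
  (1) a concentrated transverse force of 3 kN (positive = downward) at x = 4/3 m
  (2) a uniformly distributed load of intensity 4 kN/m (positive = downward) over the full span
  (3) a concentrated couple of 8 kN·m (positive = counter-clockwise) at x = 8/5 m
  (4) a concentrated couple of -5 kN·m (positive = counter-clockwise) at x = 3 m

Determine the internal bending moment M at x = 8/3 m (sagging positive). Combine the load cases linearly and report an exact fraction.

Load 1 — point force P=3 kN at a=4/3 m (b=L-a=8/3):
  M_1 = Pa(L-x)/L  [x>a] = 3·(4/3)·(4-(8/3))/4 = 4/3 kN·m
Load 2 — uniform load w=4 kN/m over full span:
  M_2 = wx(L-x)/2 = 4·(8/3)·(4-(8/3))/2 = 64/9 kN·m
Load 3 — applied couple M₀=8 kN·m at a=8/5 m (b=L-a=12/5):
  M_3 = M₀x/L - M₀  [x>a] = 8·(8/3)/4 - 8 = -8/3 kN·m
Load 4 — applied couple M₀=-5 kN·m at a=3 m (b=L-a=1):
  M_4 = M₀x/L  [x≤a] = (-5)·(8/3)/4 = -10/3 kN·m
Superposition: M = Σ M_i = 22/9 kN·m ≈ 2.444444 kN·m

M(8/3) = 22/9 kN·m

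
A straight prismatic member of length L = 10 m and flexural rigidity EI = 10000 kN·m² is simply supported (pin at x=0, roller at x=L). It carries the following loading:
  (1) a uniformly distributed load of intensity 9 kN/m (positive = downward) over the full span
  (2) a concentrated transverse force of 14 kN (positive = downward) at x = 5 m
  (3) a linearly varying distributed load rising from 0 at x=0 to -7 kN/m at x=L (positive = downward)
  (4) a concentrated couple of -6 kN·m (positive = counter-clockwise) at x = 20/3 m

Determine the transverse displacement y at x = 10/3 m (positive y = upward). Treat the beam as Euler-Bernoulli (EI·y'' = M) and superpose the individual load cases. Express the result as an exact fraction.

Load 1 — uniform load w=9 kN/m over full span:
  y_1 = -wx(L³-2Lx²+x³)/(24EI) = -9·(10/3)·(10³-2·10·(10/3)²+(10/3)³)/(24·10000) = -11/108 m
Load 2 — point force P=14 kN at a=5 m (b=L-a=5):
  y_2 = -Pbx(L²-b²-x²)/(6LEI)  [x≤a] = -14·5·(10/3)·(10²-5²-(10/3)²)/(6·10·10000) = -161/6480 m
Load 3 — triangular load w₀=-7 kN/m (0→w₀ over full span):
  y_3 = -w₀x(7L⁴-10L²x²+3x⁴)/(360LEI) = -(-7)·(10/3)·(7·10⁴-10·10²·(10/3)²+3·(10/3)⁴)/(360·10·10000) = 28/729 m
Load 4 — applied couple M₀=-6 kN·m at a=20/3 m (b=L-a=10/3):
  y_4 = (M₀x³/(6L)+C₁x)/EI  [x≤a] with C₁=M₀(3b²-L²)/(6L)=20/3 = ((-6)·(10/3)³/(6·10)+(20/3)·(10/3))/10000 = 1/540 m
Superposition: y = Σ y_i = -5041/58320 m ≈ -0.086437 m

y(10/3) = -5041/58320 m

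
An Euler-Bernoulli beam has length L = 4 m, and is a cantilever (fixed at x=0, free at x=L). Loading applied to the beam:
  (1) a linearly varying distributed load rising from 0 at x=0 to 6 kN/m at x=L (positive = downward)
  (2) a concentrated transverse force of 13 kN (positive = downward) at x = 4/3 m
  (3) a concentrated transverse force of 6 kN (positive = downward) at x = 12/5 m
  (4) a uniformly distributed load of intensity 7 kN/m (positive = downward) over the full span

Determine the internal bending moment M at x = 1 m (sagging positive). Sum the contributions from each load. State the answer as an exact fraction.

Load 1 — triangular load w₀=6 kN/m (0→w₀ over full span):
  M_1 = w₀Lx/2 - w₀L²/3 - w₀x³/(6L) = 6·4·1/2 - 6·4²/3 - 6·1³/(6·4) = -81/4 kN·m
Load 2 — point force P=13 kN at a=4/3 m (b=L-a=8/3):
  M_2 = -P(a-x)  [x≤a] = -13·((4/3)-1) = -13/3 kN·m
Load 3 — point force P=6 kN at a=12/5 m (b=L-a=8/5):
  M_3 = -P(a-x)  [x≤a] = -6·((12/5)-1) = -42/5 kN·m
Load 4 — uniform load w=7 kN/m over full span:
  M_4 = -w(L-x)²/2 = -7·(4-1)²/2 = -63/2 kN·m
Superposition: M = Σ M_i = -3869/60 kN·m ≈ -64.483333 kN·m

M(1) = -3869/60 kN·m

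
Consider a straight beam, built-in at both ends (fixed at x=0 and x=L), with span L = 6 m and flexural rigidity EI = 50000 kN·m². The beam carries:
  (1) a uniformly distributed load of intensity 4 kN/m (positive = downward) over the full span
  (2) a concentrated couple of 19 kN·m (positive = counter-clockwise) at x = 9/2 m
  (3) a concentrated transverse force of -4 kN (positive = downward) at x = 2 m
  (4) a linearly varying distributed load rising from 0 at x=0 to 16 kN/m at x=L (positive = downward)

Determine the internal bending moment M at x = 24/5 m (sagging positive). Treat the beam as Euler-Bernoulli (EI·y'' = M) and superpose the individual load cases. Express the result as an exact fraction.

Load 1 — uniform load w=4 kN/m over full span:
  M_1 = wLx/2 - wL²/12 - wx²/2 = 4·6·(24/5)/2 - 4·6²/12 - 4·(24/5)²/2 = -12/25 kN·m
Load 2 — applied couple M₀=19 kN·m at a=9/2 m (b=L-a=3/2):
  M_2 = R_Ax - M_A - M₀  [x>a] with R_A=57/16, M_A=95/16 = (57/16)·(24/5) - (95/16) - 19 = -627/80 kN·m
Load 3 — point force P=-4 kN at a=2 m (b=L-a=4):
  M_3 = Pa²(a+3b)(L-x)/L³ - Pa²b/L²  [x>a] = (-4)·2²·(2+3·4)·(6-(24/5))/6³ - (-4)·2²·4/6² = 8/15 kN·m
Load 4 — triangular load w₀=16 kN/m (0→w₀ over full span):
  M_4 = 3w₀Lx/20 - w₀L²/30 - w₀x³/(6L) = 3·16·6·(24/5)/20 - 16·6²/30 - 16·(24/5)³/(6·6) = 96/125 kN·m
Superposition: M = Σ M_i = -42097/6000 kN·m ≈ -7.016167 kN·m

M(24/5) = -42097/6000 kN·m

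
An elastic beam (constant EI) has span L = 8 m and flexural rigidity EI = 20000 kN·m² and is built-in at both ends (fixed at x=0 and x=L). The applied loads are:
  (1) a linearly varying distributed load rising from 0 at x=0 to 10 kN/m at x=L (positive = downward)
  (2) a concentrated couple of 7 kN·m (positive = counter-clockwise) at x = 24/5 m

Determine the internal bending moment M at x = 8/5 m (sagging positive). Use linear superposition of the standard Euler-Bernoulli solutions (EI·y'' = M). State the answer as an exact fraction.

Load 1 — triangular load w₀=10 kN/m (0→w₀ over full span):
  M_1 = 3w₀Lx/20 - w₀L²/30 - w₀x³/(6L) = 3·10·8·(8/5)/20 - 10·8²/30 - 10·(8/5)³/(6·8) = -224/75 kN·m
Load 2 — applied couple M₀=7 kN·m at a=24/5 m (b=L-a=16/5):
  M_2 = R_Ax - M_A  [x≤a] with R_A=63/50, M_A=56/25 = (63/50)·(8/5) - (56/25) = -28/125 kN·m
Superposition: M = Σ M_i = -1204/375 kN·m ≈ -3.210667 kN·m

M(8/5) = -1204/375 kN·m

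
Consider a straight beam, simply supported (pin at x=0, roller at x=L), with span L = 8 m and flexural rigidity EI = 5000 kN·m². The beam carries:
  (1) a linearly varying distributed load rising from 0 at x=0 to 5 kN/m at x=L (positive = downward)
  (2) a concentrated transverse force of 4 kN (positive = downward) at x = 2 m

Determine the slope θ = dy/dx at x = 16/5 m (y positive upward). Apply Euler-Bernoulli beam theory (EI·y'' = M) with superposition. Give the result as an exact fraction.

Load 1 — triangular load w₀=5 kN/m (0→w₀ over full span):
  θ_1 = -w₀(7L⁴-30L²x²+15x⁴)/(360LEI) = -5·(7·8⁴-30·8²·(16/5)²+15·(16/5)⁴)/(360·8·5000) = -2584/703125 rad
Load 2 — point force P=4 kN at a=2 m (b=L-a=6):
  θ_2 = -Pa(2L²-6Lx+3x²+a²)/(6LEI)  [x>a] = -4·2·(2·8²-6·8·(16/5)+3·(16/5)²+2²)/(6·8·5000) = -19/62500 rad
Superposition: θ = Σ θ_i = -11191/2812500 rad ≈ -0.003979 rad

θ(16/5) = -11191/2812500 rad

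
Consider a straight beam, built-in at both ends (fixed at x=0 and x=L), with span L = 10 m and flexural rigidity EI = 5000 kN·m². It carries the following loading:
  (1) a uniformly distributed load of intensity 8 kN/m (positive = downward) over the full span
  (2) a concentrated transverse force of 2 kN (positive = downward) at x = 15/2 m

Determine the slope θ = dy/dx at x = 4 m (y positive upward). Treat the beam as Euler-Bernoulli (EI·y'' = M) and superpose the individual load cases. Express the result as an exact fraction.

θ(4) = -133/20000 rad

Load 1 — uniform load w=8 kN/m over full span:
  θ_1 = -wx(L-x)(L-2x)/(12EI) = -8·4·(10-4)·(10-2·4)/(12·5000) = -4/625 rad
Load 2 — point force P=2 kN at a=15/2 m (b=L-a=5/2):
  θ_2 = -Pb²x(2aL-(3a+b)x)/(2L³EI)  [x≤a] = -2·(5/2)²·4·(2·(15/2)·10-(3·(15/2)+(5/2))·4)/(2·10³·5000) = -1/4000 rad
Superposition: θ = Σ θ_i = -133/20000 rad ≈ -0.006650 rad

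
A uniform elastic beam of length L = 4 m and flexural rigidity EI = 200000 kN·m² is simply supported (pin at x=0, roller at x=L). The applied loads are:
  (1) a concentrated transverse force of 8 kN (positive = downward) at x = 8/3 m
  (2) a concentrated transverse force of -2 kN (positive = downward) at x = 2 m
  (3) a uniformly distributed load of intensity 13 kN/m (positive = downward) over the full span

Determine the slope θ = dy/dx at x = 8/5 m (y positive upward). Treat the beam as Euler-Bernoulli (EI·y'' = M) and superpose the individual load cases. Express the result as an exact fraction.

θ(8/5) = -63023/1012500000 rad

Load 1 — point force P=8 kN at a=8/3 m (b=L-a=4/3):
  θ_1 = -Pb(L²-b²-3x²)/(6LEI)  [x≤a] = -8·(4/3)·(4²-(4/3)²-3·(8/5)²)/(6·4·200000) = -92/6328125 rad
Load 2 — point force P=-2 kN at a=2 m (b=L-a=2):
  θ_2 = -Pb(L²-b²-3x²)/(6LEI)  [x≤a] = -(-2)·2·(4²-2²-3·(8/5)²)/(6·4·200000) = 9/2500000 rad
Load 3 — uniform load w=13 kN/m over full span:
  θ_3 = -w(L³-6Lx²+4x³)/(24EI) = -13·(4³-6·4·(8/5)²+4·(8/5)³)/(24·200000) = -481/9375000 rad
Superposition: θ = Σ θ_i = -63023/1012500000 rad ≈ -0.000062 rad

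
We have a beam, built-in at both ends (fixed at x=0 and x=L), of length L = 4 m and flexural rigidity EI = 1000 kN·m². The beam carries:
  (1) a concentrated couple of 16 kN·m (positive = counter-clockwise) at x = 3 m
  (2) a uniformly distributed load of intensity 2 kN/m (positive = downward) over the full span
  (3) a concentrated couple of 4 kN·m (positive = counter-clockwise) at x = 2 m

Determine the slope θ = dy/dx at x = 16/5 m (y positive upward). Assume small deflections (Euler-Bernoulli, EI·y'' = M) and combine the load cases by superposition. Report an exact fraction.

θ(16/5) = 71/15625 rad

Load 1 — applied couple M₀=16 kN·m at a=3 m (b=L-a=1):
  θ_1 = (R_Ax²/2 - M_Ax - M₀(x-a))/EI  [x>a] with R_A=9/2, M_A=5 = ((9/2)·(16/5)²/2 - 5·(16/5) - 16·((16/5)-3))/1000 = 12/3125 rad
Load 2 — uniform load w=2 kN/m over full span:
  θ_2 = -wx(L-x)(L-2x)/(12EI) = -2·(16/5)·(4-(16/5))·(4-2·(16/5))/(12·1000) = 16/15625 rad
Load 3 — applied couple M₀=4 kN·m at a=2 m (b=L-a=2):
  θ_3 = (R_Ax²/2 - M_Ax - M₀(x-a))/EI  [x>a] with R_A=3/2, M_A=1 = ((3/2)·(16/5)²/2 - 1·(16/5) - 4·((16/5)-2))/1000 = -1/3125 rad
Superposition: θ = Σ θ_i = 71/15625 rad ≈ 0.004544 rad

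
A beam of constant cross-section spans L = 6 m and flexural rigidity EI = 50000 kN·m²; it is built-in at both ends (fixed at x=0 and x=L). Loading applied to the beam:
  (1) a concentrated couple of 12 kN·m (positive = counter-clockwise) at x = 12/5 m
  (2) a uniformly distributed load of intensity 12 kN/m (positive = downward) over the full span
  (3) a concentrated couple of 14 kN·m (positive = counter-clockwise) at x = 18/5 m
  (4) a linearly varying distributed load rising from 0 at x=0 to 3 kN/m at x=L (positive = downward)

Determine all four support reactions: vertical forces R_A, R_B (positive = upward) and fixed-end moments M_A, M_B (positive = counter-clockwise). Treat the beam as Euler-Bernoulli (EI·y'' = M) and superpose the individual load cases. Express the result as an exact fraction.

R_A = 2247/50 kN, M_A = 1138/25 kN·m, R_B = 1803/50 kN, M_B = -897/25 kN·m

Load 1 — applied couple M₀=12 kN·m at a=12/5 m (b=L-a=18/5):
  R_A = 6M₀ab/L³ = 6·12·(12/5)·(18/5)/6³ = 72/25 kN
  M_A = M₀b(2a-b)/L² = 12·(18/5)·(2·(12/5)-(18/5))/6² = 36/25 kN·m
  R_B = -6M₀ab/L³ = -6·12·(12/5)·(18/5)/6³ = -72/25 kN
  M_B = M₀a(2b-a)/L² = 12·(12/5)·(2·(18/5)-(12/5))/6² = 96/25 kN·m
Load 2 — uniform load w=12 kN/m over full span:
  R_A = wL/2 = 12·6/2 = 36 kN
  M_A = wL²/12 = 12·6²/12 = 36 kN·m
  R_B = wL/2 = 12·6/2 = 36 kN
  M_B = -wL²/12 = -12·6²/12 = -36 kN·m
Load 3 — applied couple M₀=14 kN·m at a=18/5 m (b=L-a=12/5):
  R_A = 6M₀ab/L³ = 6·14·(18/5)·(12/5)/6³ = 84/25 kN
  M_A = M₀b(2a-b)/L² = 14·(12/5)·(2·(18/5)-(12/5))/6² = 112/25 kN·m
  R_B = -6M₀ab/L³ = -6·14·(18/5)·(12/5)/6³ = -84/25 kN
  M_B = M₀a(2b-a)/L² = 14·(18/5)·(2·(12/5)-(18/5))/6² = 42/25 kN·m
Load 4 — triangular load w₀=3 kN/m (0→w₀ over full span):
  R_A = 3w₀L/20 = 3·3·6/20 = 27/10 kN
  M_A = w₀L²/30 = 3·6²/30 = 18/5 kN·m
  R_B = 7w₀L/20 = 7·3·6/20 = 63/10 kN
  M_B = -w₀L²/20 = -3·6²/20 = -27/5 kN·m
Superposition: R_A = 2247/50 kN, M_A = 1138/25 kN·m, R_B = 1803/50 kN, M_B = -897/25 kN·m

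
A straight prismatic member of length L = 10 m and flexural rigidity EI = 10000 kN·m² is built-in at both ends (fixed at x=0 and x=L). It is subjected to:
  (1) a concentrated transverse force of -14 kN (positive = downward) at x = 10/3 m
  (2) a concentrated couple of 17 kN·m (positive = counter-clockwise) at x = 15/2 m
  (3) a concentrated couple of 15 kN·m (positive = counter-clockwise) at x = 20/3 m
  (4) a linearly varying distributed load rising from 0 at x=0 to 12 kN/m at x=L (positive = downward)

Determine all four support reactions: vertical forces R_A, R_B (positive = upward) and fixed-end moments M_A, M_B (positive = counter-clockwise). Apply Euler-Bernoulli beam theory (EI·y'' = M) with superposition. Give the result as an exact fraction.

R_A = 24931/2160 kN, M_A = 12775/432 kN·m, R_B = 74429/2160 kN, M_B = -22817/432 kN·m

Load 1 — point force P=-14 kN at a=10/3 m (b=L-a=20/3):
  R_A = Pb²(3a+b)/L³ = (-14)·(20/3)²·(3·(10/3)+(20/3))/10³ = -280/27 kN
  M_A = Pab²/L² = (-14)·(10/3)·(20/3)²/10² = -560/27 kN·m
  R_B = Pa²(a+3b)/L³ = (-14)·(10/3)²·((10/3)+3·(20/3))/10³ = -98/27 kN
  M_B = -Pa²b/L² = -(-14)·(10/3)²·(20/3)/10² = 280/27 kN·m
Load 2 — applied couple M₀=17 kN·m at a=15/2 m (b=L-a=5/2):
  R_A = 6M₀ab/L³ = 6·17·(15/2)·(5/2)/10³ = 153/80 kN
  M_A = M₀b(2a-b)/L² = 17·(5/2)·(2·(15/2)-(5/2))/10² = 85/16 kN·m
  R_B = -6M₀ab/L³ = -6·17·(15/2)·(5/2)/10³ = -153/80 kN
  M_B = M₀a(2b-a)/L² = 17·(15/2)·(2·(5/2)-(15/2))/10² = -51/16 kN·m
Load 3 — applied couple M₀=15 kN·m at a=20/3 m (b=L-a=10/3):
  R_A = 6M₀ab/L³ = 6·15·(20/3)·(10/3)/10³ = 2 kN
  M_A = M₀b(2a-b)/L² = 15·(10/3)·(2·(20/3)-(10/3))/10² = 5 kN·m
  R_B = -6M₀ab/L³ = -6·15·(20/3)·(10/3)/10³ = -2 kN
  M_B = M₀a(2b-a)/L² = 15·(20/3)·(2·(10/3)-(20/3))/10² = 0 kN·m
Load 4 — triangular load w₀=12 kN/m (0→w₀ over full span):
  R_A = 3w₀L/20 = 3·12·10/20 = 18 kN
  M_A = w₀L²/30 = 12·10²/30 = 40 kN·m
  R_B = 7w₀L/20 = 7·12·10/20 = 42 kN
  M_B = -w₀L²/20 = -12·10²/20 = -60 kN·m
Superposition: R_A = 24931/2160 kN, M_A = 12775/432 kN·m, R_B = 74429/2160 kN, M_B = -22817/432 kN·m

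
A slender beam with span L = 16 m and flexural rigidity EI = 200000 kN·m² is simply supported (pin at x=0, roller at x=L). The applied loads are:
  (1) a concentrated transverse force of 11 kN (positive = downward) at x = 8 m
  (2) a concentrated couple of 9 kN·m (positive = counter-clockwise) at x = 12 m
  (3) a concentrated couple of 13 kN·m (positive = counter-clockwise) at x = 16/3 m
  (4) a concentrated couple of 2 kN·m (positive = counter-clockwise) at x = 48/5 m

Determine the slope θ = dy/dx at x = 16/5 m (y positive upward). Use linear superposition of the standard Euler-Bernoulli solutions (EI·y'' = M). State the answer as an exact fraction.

Load 1 — point force P=11 kN at a=8 m (b=L-a=8):
  θ_1 = -Pb(L²-b²-3x²)/(6LEI)  [x≤a] = -11·8·(16²-8²-3·(16/5)²)/(6·16·200000) = -231/312500 rad
Load 2 — applied couple M₀=9 kN·m at a=12 m (b=L-a=4):
  θ_2 = (M₀x²/(2L)+C₁)/EI  [x≤a] with C₁=M₀(3b²-L²)/(6L)=-39/2 = (9·(16/5)²/(2·16)+(-39/2))/200000 = -831/10000000 rad
Load 3 — applied couple M₀=13 kN·m at a=16/3 m (b=L-a=32/3):
  θ_3 = (M₀x²/(2L)+C₁)/EI  [x≤a] with C₁=M₀(3b²-L²)/(6L)=104/9 = (13·(16/5)²/(2·16)+(104/9))/200000 = 221/2812500 rad
Load 4 — applied couple M₀=2 kN·m at a=48/5 m (b=L-a=32/5):
  θ_4 = (M₀x²/(2L)+C₁)/EI  [x≤a] with C₁=M₀(3b²-L²)/(6L)=-208/75 = (2·(16/5)²/(2·16)+(-208/75))/200000 = -1/93750 rad
Superposition: θ = Σ θ_i = -13579/18000000 rad ≈ -0.000754 rad

θ(16/5) = -13579/18000000 rad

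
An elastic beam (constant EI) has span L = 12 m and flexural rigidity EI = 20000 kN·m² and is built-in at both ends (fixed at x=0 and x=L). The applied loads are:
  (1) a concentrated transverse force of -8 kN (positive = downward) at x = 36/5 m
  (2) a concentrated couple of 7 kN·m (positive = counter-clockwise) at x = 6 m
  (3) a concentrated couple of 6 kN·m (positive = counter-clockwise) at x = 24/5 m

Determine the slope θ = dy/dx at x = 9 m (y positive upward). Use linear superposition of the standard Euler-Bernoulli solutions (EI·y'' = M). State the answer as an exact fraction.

Load 1 — point force P=-8 kN at a=36/5 m (b=L-a=24/5):
  θ_1 = Pa²(L-x)(2bL-(3b+a)(L-x))/(2L³EI)  [x>a] = (-8)·(36/5)²·(12-9)·(2·(24/5)·12-(3·(24/5)+(36/5))·(12-9))/(2·12³·20000) = -567/625000 rad
Load 2 — applied couple M₀=7 kN·m at a=6 m (b=L-a=6):
  θ_2 = (R_Ax²/2 - M_Ax - M₀(x-a))/EI  [x>a] with R_A=7/8, M_A=7/4 = ((7/8)·9²/2 - (7/4)·9 - 7·(9-6))/20000 = -21/320000 rad
Load 3 — applied couple M₀=6 kN·m at a=24/5 m (b=L-a=36/5):
  θ_3 = (R_Ax²/2 - M_Ax - M₀(x-a))/EI  [x>a] with R_A=18/25, M_A=18/25 = ((18/25)·9²/2 - (18/25)·9 - 6·(9-(24/5)))/20000 = -63/500000 rad
Superposition: θ = Σ θ_i = -43953/40000000 rad ≈ -0.001099 rad

θ(9) = -43953/40000000 rad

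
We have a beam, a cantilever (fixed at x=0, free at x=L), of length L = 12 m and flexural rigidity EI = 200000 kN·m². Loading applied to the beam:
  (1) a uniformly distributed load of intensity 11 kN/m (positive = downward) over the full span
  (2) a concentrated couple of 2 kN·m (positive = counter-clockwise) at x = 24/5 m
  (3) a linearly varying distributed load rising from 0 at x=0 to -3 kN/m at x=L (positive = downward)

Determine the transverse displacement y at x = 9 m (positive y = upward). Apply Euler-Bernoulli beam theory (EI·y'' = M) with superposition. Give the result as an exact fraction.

Load 1 — uniform load w=11 kN/m over full span:
  y_1 = -wx²(x²-4Lx+6L²)/(24EI) = -11·9²·(9²-4·12·9+6·12²)/(24·200000) = -152361/1600000 m
Load 2 — applied couple M₀=2 kN·m at a=24/5 m (b=L-a=36/5):
  y_2 = M₀a(2x-a)/(2EI)  [x>a] = 2·(24/5)·(2·9-(24/5))/(2·200000) = 99/312500 m
Load 3 — triangular load w₀=-3 kN/m (0→w₀ over full span):
  y_3 = (w₀Lx³/12-w₀L²x²/6-w₀x⁵/(120L))/EI = ((-3)·12·9³/12-(-3)·12²·9²/6-(-3)·9⁵/(120·12))/200000 = 602883/32000000 m
Superposition: y = Σ y_i = -12170997/160000000 m ≈ -0.076069 m

y(9) = -12170997/160000000 m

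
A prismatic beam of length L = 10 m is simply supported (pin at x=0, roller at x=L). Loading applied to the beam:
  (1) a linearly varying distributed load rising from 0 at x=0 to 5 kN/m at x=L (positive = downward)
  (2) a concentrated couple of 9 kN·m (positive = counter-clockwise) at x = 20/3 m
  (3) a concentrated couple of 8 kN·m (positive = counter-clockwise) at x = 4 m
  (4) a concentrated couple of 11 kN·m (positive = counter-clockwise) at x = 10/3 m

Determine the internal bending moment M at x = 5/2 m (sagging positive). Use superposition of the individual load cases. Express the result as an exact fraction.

M(5/2) = 849/32 kN·m

Load 1 — triangular load w₀=5 kN/m (0→w₀ over full span):
  M_1 = w₀Lx/6 - w₀x³/(6L) = 5·10·(5/2)/6 - 5·(5/2)³/(6·10) = 625/32 kN·m
Load 2 — applied couple M₀=9 kN·m at a=20/3 m (b=L-a=10/3):
  M_2 = M₀x/L  [x≤a] = 9·(5/2)/10 = 9/4 kN·m
Load 3 — applied couple M₀=8 kN·m at a=4 m (b=L-a=6):
  M_3 = M₀x/L  [x≤a] = 8·(5/2)/10 = 2 kN·m
Load 4 — applied couple M₀=11 kN·m at a=10/3 m (b=L-a=20/3):
  M_4 = M₀x/L  [x≤a] = 11·(5/2)/10 = 11/4 kN·m
Superposition: M = Σ M_i = 849/32 kN·m ≈ 26.531250 kN·m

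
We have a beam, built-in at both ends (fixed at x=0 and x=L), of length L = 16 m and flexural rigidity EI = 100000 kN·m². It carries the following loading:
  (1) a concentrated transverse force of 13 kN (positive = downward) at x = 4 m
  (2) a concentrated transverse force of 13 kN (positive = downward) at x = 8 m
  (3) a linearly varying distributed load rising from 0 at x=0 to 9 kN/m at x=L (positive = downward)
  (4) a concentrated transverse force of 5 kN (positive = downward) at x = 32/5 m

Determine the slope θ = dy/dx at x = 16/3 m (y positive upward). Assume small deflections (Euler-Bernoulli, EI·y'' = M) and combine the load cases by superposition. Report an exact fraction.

Load 1 — point force P=13 kN at a=4 m (b=L-a=12):
  θ_1 = Pa²(L-x)(2bL-(3b+a)(L-x))/(2L³EI)  [x>a] = 13·4²·(16-(16/3))·(2·12·16-(3·12+4)·(16-(16/3)))/(2·16³·100000) = -13/112500 rad
Load 2 — point force P=13 kN at a=8 m (b=L-a=8):
  θ_2 = -Pb²x(2aL-(3a+b)x)/(2L³EI)  [x≤a] = -13·8²·(16/3)·(2·8·16-(3·8+8)·(16/3))/(2·16³·100000) = -13/28125 rad
Load 3 — triangular load w₀=9 kN/m (0→w₀ over full span):
  θ_3 = -w₀(2x(L-x)(L-2x)(x+2L)+x²(L-x)²)/(120LEI) = -9·(2·(16/3)·(16-(16/3))·(16-2·(16/3))·((16/3)+2·16)+(16/3)²·(16-(16/3))²)/(120·16·100000) = -512/421875 rad
Load 4 — point force P=5 kN at a=32/5 m (b=L-a=48/5):
  θ_4 = -Pb²x(2aL-(3a+b)x)/(2L³EI)  [x≤a] = -5·(48/5)²·(16/3)·(2·(32/5)·16-(3·(32/5)+(48/5))·(16/3))/(2·16³·100000) = -12/78125 rad
Superposition: θ = Σ θ_i = -16411/8437500 rad ≈ -0.001945 rad

θ(16/3) = -16411/8437500 rad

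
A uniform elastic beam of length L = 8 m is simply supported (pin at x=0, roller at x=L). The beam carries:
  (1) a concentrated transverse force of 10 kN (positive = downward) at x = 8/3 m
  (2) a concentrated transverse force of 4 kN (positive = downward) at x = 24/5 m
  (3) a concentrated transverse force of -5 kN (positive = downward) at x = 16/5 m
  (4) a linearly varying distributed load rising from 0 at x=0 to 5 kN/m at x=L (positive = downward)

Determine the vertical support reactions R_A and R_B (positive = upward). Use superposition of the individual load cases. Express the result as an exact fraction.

R_A = 179/15 kN, R_B = 256/15 kN

Load 1 — point force P=10 kN at a=8/3 m (b=L-a=16/3):
  R_A = Pb/L = 10·(16/3)/8 = 20/3 kN
  R_B = Pa/L = 10·(8/3)/8 = 10/3 kN
Load 2 — point force P=4 kN at a=24/5 m (b=L-a=16/5):
  R_A = Pb/L = 4·(16/5)/8 = 8/5 kN
  R_B = Pa/L = 4·(24/5)/8 = 12/5 kN
Load 3 — point force P=-5 kN at a=16/5 m (b=L-a=24/5):
  R_A = Pb/L = (-5)·(24/5)/8 = -3 kN
  R_B = Pa/L = (-5)·(16/5)/8 = -2 kN
Load 4 — triangular load w₀=5 kN/m (0→w₀ over full span):
  R_A = w₀L/6 = 5·8/6 = 20/3 kN
  R_B = w₀L/3 = 5·8/3 = 40/3 kN
Superposition: R_A = 179/15 kN, R_B = 256/15 kN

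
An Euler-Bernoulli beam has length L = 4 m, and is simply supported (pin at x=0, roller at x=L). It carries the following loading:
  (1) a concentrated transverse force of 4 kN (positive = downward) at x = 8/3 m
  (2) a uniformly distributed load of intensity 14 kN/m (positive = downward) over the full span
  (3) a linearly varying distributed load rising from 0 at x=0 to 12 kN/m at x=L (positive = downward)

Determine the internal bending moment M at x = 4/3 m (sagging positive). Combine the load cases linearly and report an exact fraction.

Load 1 — point force P=4 kN at a=8/3 m (b=L-a=4/3):
  M_1 = Pbx/L  [x≤a] = 4·(4/3)·(4/3)/4 = 16/9 kN·m
Load 2 — uniform load w=14 kN/m over full span:
  M_2 = wx(L-x)/2 = 14·(4/3)·(4-(4/3))/2 = 224/9 kN·m
Load 3 — triangular load w₀=12 kN/m (0→w₀ over full span):
  M_3 = w₀Lx/6 - w₀x³/(6L) = 12·4·(4/3)/6 - 12·(4/3)³/(6·4) = 256/27 kN·m
Superposition: M = Σ M_i = 976/27 kN·m ≈ 36.148148 kN·m

M(4/3) = 976/27 kN·m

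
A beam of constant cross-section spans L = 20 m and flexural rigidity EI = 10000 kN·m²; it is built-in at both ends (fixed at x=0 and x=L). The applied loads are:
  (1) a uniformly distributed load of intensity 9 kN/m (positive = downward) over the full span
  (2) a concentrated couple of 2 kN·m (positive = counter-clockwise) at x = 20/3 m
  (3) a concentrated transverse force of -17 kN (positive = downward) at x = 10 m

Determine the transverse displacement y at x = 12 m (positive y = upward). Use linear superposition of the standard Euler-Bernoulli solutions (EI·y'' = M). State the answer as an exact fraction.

y(12) = -7907/28125 m

Load 1 — uniform load w=9 kN/m over full span:
  y_1 = -wx²(L-x)²/(24EI) = -9·12²·(20-12)²/(24·10000) = -216/625 m
Load 2 — applied couple M₀=2 kN·m at a=20/3 m (b=L-a=40/3):
  y_2 = (R_Ax³/6 - M_Ax²/2 - M₀(x-a)²/2)/EI  [x>a] with R_A=2/15, M_A=0 = ((2/15)·12³/6 - 0·12²/2 - 2·(12-(20/3))²/2)/10000 = 28/28125 m
Load 3 — point force P=-17 kN at a=10 m (b=L-a=10):
  y_3 = -Pa²(L-x)²(3bL-(3b+a)(L-x))/(6L³EI)  [x>a] = -(-17)·10²·(20-12)²·(3·10·20-(3·10+10)·(20-12))/(6·20³·10000) = 119/1875 m
Superposition: y = Σ y_i = -7907/28125 m ≈ -0.281138 m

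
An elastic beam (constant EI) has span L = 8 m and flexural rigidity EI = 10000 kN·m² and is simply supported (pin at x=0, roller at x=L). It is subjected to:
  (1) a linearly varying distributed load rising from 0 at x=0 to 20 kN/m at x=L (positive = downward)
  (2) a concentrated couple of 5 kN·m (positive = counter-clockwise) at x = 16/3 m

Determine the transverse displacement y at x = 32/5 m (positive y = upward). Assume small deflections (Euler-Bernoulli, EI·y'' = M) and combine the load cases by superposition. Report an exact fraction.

Load 1 — triangular load w₀=20 kN/m (0→w₀ over full span):
  y_1 = -w₀x(7L⁴-10L²x²+3x⁴)/(360LEI) = -20·(32/5)·(7·8⁴-10·8²·(32/5)²+3·(32/5)⁴)/(360·8·10000) = -65024/1953125 m
Load 2 — applied couple M₀=5 kN·m at a=16/3 m (b=L-a=8/3):
  y_2 = (M₀x³/(6L)-M₀(x-a)²/2+C₁x)/EI  [x>a] with C₁=M₀(3b²-L²)/(6L)=-40/9 = (5·(32/5)³/(6·8)-5·((32/5)-(16/3))²/2+(-40/9)·(32/5))/10000 = -56/140625 m
Superposition: y = Σ y_i = -592216/17578125 m ≈ -0.033691 m

y(32/5) = -592216/17578125 m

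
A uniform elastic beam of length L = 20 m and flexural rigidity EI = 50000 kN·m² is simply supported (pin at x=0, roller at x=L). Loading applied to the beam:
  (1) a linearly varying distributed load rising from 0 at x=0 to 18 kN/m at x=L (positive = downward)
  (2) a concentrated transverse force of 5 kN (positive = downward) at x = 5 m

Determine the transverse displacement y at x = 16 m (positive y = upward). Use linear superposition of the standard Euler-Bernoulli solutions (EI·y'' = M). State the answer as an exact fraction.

Load 1 — triangular load w₀=18 kN/m (0→w₀ over full span):
  y_1 = -w₀x(7L⁴-10L²x²+3x⁴)/(360LEI) = -18·16·(7·20⁴-10·20²·16²+3·16⁴)/(360·20·50000) = -18288/78125 m
Load 2 — point force P=5 kN at a=5 m (b=L-a=15):
  y_2 = -Pa(L-x)(2Lx-a²-x²)/(6LEI)  [x>a] = -5·5·(20-16)·(2·20·16-5²-16²)/(6·20·50000) = -359/60000 m
Superposition: y = Σ y_i = -1800523/7500000 m ≈ -0.240070 m

y(16) = -1800523/7500000 m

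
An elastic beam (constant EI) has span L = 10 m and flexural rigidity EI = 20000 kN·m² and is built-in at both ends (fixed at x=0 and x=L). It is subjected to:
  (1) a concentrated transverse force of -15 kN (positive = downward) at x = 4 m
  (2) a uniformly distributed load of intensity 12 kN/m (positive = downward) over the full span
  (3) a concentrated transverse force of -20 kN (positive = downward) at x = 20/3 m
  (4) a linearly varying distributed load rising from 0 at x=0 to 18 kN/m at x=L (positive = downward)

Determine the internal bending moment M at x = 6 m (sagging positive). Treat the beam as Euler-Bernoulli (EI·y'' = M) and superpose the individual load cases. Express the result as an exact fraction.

M(6) = 39274/675 kN·m

Load 1 — point force P=-15 kN at a=4 m (b=L-a=6):
  M_1 = Pa²(a+3b)(L-x)/L³ - Pa²b/L²  [x>a] = (-15)·4²·(4+3·6)·(10-6)/10³ - (-15)·4²·6/10² = -168/25 kN·m
Load 2 — uniform load w=12 kN/m over full span:
  M_2 = wLx/2 - wL²/12 - wx²/2 = 12·10·6/2 - 12·10²/12 - 12·6²/2 = 44 kN·m
Load 3 — point force P=-20 kN at a=20/3 m (b=L-a=10/3):
  M_3 = Pb²(3a+b)x/L³ - Pab²/L²  [x≤a] = (-20)·(10/3)²·(3·(20/3)+(10/3))·6/10³ - (-20)·(20/3)·(10/3)²/10² = -440/27 kN·m
Load 4 — triangular load w₀=18 kN/m (0→w₀ over full span):
  M_4 = 3w₀Lx/20 - w₀L²/30 - w₀x³/(6L) = 3·18·10·6/20 - 18·10²/30 - 18·6³/(6·10) = 186/5 kN·m
Superposition: M = Σ M_i = 39274/675 kN·m ≈ 58.183704 kN·m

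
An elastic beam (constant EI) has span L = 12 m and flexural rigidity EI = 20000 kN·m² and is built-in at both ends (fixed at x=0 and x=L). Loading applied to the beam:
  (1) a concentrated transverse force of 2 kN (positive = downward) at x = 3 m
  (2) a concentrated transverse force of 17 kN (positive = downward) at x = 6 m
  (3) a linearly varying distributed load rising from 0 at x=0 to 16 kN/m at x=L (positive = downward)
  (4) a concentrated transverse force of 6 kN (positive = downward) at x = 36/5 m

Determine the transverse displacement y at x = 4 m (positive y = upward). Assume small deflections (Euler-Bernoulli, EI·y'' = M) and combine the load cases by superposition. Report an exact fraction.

y(4) = -33329/1406250 m

Load 1 — point force P=2 kN at a=3 m (b=L-a=9):
  y_1 = -Pa²(L-x)²(3bL-(3b+a)(L-x))/(6L³EI)  [x>a] = -2·3²·(12-4)²·(3·9·12-(3·9+3)·(12-4))/(6·12³·20000) = -7/15000 m
Load 2 — point force P=17 kN at a=6 m (b=L-a=6):
  y_2 = -Pb²x²(3aL-(3a+b)x)/(6L³EI)  [x≤a] = -17·6²·4²·(3·6·12-(3·6+6)·4)/(6·12³·20000) = -17/3000 m
Load 3 — triangular load w₀=16 kN/m (0→w₀ over full span):
  y_3 = -w₀x²(L-x)²(x+2L)/(120LEI) = -16·4²·(12-4)²·(4+2·12)/(120·12·20000) = -448/28125 m
Load 4 — point force P=6 kN at a=36/5 m (b=L-a=24/5):
  y_4 = -Pb²x²(3aL-(3a+b)x)/(6L³EI)  [x≤a] = -6·(24/5)²·4²·(3·(36/5)·12-(3·(36/5)+(24/5))·4)/(6·12³·20000) = -128/78125 m
Superposition: y = Σ y_i = -33329/1406250 m ≈ -0.023701 m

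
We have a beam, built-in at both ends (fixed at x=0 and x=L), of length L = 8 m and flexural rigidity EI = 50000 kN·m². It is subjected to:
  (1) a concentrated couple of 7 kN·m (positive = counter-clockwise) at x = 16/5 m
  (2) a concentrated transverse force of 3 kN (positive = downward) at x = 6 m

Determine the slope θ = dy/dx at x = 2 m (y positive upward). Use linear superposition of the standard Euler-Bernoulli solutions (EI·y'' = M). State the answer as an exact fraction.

θ(2) = -189/20000000 rad

Load 1 — applied couple M₀=7 kN·m at a=16/5 m (b=L-a=24/5):
  θ_1 = (R_Ax²/2 - M_Ax)/EI  [x≤a] with R_A=63/50, M_A=21/25 = ((63/50)·2²/2 - (21/25)·2)/50000 = 21/1250000 rad
Load 2 — point force P=3 kN at a=6 m (b=L-a=2):
  θ_2 = -Pb²x(2aL-(3a+b)x)/(2L³EI)  [x≤a] = -3·2²·2·(2·6·8-(3·6+2)·2)/(2·8³·50000) = -21/800000 rad
Superposition: θ = Σ θ_i = -189/20000000 rad ≈ -0.000009 rad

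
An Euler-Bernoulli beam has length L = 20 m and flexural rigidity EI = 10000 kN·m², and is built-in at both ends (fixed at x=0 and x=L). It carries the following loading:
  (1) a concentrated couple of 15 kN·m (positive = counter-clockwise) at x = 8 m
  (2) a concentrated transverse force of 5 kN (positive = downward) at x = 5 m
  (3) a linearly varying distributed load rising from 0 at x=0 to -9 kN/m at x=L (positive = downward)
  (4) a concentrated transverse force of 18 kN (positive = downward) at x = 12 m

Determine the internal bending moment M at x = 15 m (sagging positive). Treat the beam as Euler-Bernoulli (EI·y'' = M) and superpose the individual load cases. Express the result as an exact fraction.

M(15) = -21421/800 kN·m

Load 1 — applied couple M₀=15 kN·m at a=8 m (b=L-a=12):
  M_1 = R_Ax - M_A - M₀  [x>a] with R_A=27/25, M_A=9/5 = (27/25)·15 - (9/5) - 15 = -3/5 kN·m
Load 2 — point force P=5 kN at a=5 m (b=L-a=15):
  M_2 = Pa²(a+3b)(L-x)/L³ - Pa²b/L²  [x>a] = 5·5²·(5+3·15)·(20-15)/20³ - 5·5²·15/20² = -25/32 kN·m
Load 3 — triangular load w₀=-9 kN/m (0→w₀ over full span):
  M_3 = 3w₀Lx/20 - w₀L²/30 - w₀x³/(6L) = 3·(-9)·20·15/20 - (-9)·20²/30 - (-9)·15³/(6·20) = -255/8 kN·m
Load 4 — point force P=18 kN at a=12 m (b=L-a=8):
  M_4 = Pa²(a+3b)(L-x)/L³ - Pa²b/L²  [x>a] = 18·12²·(12+3·8)·(20-15)/20³ - 18·12²·8/20² = 162/25 kN·m
Superposition: M = Σ M_i = -21421/800 kN·m ≈ -26.776250 kN·m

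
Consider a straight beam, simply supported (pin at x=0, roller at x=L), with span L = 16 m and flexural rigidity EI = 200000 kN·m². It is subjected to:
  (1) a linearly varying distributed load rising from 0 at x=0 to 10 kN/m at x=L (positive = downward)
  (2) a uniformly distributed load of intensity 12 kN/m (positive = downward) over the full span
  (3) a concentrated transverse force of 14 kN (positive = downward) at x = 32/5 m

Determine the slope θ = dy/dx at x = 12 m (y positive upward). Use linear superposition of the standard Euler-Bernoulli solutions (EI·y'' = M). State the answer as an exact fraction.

Load 1 — triangular load w₀=10 kN/m (0→w₀ over full span):
  θ_1 = -w₀(7L⁴-30L²x²+15x⁴)/(360LEI) = -10·(7·16⁴-30·16²·12²+15·12⁴)/(360·16·200000) = 1313/450000 rad
Load 2 — uniform load w=12 kN/m over full span:
  θ_2 = -w(L³-6Lx²+4x³)/(24EI) = -12·(16³-6·16·12²+4·12³)/(24·200000) = 22/3125 rad
Load 3 — point force P=14 kN at a=32/5 m (b=L-a=48/5):
  θ_3 = -Pa(2L²-6Lx+3x²+a²)/(6LEI)  [x>a] = -14·(32/5)·(2·16²-6·16·12+3·12²+(32/5)²)/(6·16·200000) = 609/781250 rad
Superposition: θ = Σ θ_i = 603973/56250000 rad ≈ 0.010737 rad

θ(12) = 603973/56250000 rad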